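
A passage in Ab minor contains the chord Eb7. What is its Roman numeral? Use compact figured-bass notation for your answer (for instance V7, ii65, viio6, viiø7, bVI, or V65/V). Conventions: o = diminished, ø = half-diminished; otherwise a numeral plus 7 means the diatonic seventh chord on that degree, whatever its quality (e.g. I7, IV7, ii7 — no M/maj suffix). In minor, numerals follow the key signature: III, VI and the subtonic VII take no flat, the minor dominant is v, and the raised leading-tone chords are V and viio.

V7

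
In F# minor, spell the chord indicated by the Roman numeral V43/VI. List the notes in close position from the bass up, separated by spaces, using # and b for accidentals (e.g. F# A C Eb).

E G A C#

V43/VI is a secondary dominant — the dominant seventh of VI. VI in F# minor is D, so the applied chord's root is A, a perfect fifth above.
Building a dominant seventh chord on A gives A-C#-E-G.
With the 43 figure the chord is in second inversion; from the bass E upward in close position it reads E-G-A-C#.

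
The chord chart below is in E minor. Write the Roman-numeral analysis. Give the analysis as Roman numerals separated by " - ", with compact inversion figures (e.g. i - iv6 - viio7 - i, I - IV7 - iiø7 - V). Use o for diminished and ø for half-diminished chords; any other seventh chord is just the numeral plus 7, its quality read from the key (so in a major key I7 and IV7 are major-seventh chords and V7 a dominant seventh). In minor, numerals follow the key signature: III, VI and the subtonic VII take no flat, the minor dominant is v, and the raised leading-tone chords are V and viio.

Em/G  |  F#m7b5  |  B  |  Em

Em/G: minor triad on E = scale degree 1 → i6.
F#m7b5 has root F#, degree 2 in E minor, so iiø7.
B: major triad on B = scale degree 5 → V.
Em: minor triad on E = scale degree 1 → i.

i6 - iiø7 - V - i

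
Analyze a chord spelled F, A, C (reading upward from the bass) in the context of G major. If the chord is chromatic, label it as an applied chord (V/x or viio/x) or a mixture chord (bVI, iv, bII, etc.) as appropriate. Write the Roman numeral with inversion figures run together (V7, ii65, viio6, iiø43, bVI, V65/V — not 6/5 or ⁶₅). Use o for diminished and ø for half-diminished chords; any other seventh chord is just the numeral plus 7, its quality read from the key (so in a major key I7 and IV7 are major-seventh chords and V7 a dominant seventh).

Stacked in thirds the chord is F-A-C: a major triad on F.
F is the lowered seventh degree of G major (diatonic 7 would be F#). This is a major triad on the lowered seventh degree (the subtonic), borrowed from the parallel minor.

bVII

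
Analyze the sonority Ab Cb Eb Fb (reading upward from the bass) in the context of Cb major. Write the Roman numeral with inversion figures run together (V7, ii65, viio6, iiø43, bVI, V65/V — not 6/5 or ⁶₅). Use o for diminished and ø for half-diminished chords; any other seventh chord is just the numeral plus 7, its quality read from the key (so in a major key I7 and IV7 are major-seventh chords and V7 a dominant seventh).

IV65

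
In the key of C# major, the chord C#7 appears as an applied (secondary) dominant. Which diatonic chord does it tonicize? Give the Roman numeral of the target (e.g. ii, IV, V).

IV

The chord is a dominant seventh chord on C#.
A dominant resolves down a perfect fifth: C# → F#. In C# major, F# is scale degree 4, i.e. IV.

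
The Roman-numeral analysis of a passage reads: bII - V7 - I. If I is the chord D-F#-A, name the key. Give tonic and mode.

The anchor chord is a major triad on D, labeled I.
If D is scale degree 1 and the mode makes that degree carry a major triad, the tonic is D and the mode is major.

D major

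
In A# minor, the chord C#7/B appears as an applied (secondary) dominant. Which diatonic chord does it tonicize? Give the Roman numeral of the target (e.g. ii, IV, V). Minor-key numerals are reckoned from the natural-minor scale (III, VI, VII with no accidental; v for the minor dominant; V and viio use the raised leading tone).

VI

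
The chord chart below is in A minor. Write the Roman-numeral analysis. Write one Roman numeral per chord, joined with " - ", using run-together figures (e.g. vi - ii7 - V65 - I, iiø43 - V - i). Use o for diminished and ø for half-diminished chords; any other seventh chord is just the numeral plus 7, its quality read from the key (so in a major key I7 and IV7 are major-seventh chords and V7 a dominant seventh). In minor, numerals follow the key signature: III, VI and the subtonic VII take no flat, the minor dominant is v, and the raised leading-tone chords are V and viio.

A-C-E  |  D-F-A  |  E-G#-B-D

A-C-E: minor triad on A = scale degree 1 → i.
D-F-A has root D, degree 4 in A minor, so iv.
E-G#-B-D: root E is the dominant; dominant seventh chord there is V7.

i - iv - V7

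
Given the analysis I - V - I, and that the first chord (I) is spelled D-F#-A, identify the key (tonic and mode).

D major

The anchor chord is a major triad on D, labeled I.
If D is scale degree 1 and the mode makes that degree carry a major triad, the tonic is D and the mode is major.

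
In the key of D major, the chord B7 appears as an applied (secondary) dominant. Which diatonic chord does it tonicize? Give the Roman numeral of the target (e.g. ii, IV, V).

ii

The chord is a dominant seventh chord on B.
A dominant resolves down a perfect fifth: B → E. In D major, E is scale degree 2, i.e. ii.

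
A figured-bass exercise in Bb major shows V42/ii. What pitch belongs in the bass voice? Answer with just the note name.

F

The applied chord V42/ii is rooted on G: G-B-D-F.
The figure 42 means third inversion — the seventh is in the bass.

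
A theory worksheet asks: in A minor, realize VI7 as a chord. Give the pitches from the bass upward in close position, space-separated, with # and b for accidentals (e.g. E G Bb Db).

The numeral's case and figure indicate a major seventh chord. In A minor its root, the sixth degree, is F.
Stacking thirds from F gives F-A-C-E.

F A C E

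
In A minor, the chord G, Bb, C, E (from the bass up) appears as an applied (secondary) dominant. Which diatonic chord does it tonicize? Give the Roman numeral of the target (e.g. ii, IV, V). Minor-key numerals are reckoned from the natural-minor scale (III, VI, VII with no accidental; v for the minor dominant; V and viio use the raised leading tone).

VI

The chord is a dominant seventh chord on C.
A dominant resolves down a perfect fifth: C → F. In A minor, F is scale degree 6, i.e. VI.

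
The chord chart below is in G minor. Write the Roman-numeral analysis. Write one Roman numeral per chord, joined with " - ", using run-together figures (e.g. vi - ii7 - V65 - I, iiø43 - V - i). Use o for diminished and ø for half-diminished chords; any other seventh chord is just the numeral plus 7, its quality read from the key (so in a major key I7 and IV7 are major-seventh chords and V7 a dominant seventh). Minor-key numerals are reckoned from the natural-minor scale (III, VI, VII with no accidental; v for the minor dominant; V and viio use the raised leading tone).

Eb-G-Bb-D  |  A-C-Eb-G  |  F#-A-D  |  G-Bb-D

VI7 - iiø7 - V6 - i

Eb-G-Bb-D: root Eb is the submediant; major seventh chord there is VI7.
A-C-Eb-G: root A is the supertonic; half-diminished seventh chord there is iiø7.
F#-A-D: root D is the dominant; major triad there is V6.
G-Bb-D: root G is the tonic; minor triad there is i.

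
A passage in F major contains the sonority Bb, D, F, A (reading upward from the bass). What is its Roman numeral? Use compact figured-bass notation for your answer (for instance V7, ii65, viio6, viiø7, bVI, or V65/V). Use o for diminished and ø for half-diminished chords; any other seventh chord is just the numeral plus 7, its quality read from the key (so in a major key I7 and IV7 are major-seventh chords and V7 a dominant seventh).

IV7

The pitches Bb-D-F-A form a major seventh chord rooted on Bb.
Bb is scale degree 4 in F major, and a major seventh chord on that degree is written IV7.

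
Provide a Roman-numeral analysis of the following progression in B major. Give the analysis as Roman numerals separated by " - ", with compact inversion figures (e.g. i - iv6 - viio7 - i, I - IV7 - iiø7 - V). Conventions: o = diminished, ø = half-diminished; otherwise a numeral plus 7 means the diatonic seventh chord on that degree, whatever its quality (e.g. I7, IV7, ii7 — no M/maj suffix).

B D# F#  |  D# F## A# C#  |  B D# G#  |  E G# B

I - V7/vi - vi6 - IV

B-D#-F# has root B, degree 1 in B major, so I.
D#-F##-A#-C#: chromatic; D# is V of vi, so V7/vi.
B-D#-G# has root G#, degree 6 in B major, so vi6.
E-G#-B: root E is the subdominant; major triad there is IV.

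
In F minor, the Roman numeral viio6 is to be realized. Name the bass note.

G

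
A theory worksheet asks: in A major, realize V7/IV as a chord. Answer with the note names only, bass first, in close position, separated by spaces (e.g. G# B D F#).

The slash means an applied dominant: we want the dominant of IV. In A major, IV is D major, and its dominant is built on A.
Building a dominant seventh chord on A gives A-C#-E-G.

A C# E G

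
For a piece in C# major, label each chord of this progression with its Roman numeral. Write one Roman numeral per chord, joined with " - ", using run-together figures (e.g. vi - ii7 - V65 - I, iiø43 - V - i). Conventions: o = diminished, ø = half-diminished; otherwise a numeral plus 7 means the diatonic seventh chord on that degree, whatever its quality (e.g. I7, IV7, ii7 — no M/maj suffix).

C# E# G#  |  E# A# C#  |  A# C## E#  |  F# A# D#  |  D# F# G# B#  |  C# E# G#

C#-E#-G#: major triad on C# = scale degree 1 → I.
E#-A#-C# has root A#, degree 6 in C# major, so vi64.
A#-C##-E#: chromatic; A# is V of ii, so V/ii.
F#-A#-D#: root D# is the supertonic; minor triad there is ii6.
D#-F#-G#-B#: dominant seventh chord on G# = scale degree 5 → V43.
C#-E#-G#: root C# is the tonic; major triad there is I.

I - vi64 - V/ii - ii6 - V43 - I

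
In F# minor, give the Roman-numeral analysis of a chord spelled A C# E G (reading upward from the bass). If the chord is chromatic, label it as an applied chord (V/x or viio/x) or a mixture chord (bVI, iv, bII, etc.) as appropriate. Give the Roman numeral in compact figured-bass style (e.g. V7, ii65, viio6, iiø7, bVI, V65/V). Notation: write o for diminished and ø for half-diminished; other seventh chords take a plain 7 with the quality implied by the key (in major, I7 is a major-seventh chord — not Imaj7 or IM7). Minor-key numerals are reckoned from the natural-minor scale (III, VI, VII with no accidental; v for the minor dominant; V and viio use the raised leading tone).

V7/VI

The pitches A-C#-E-G form a dominant seventh chord rooted on A.
A is not a diatonic chord root with this quality in F# minor, but it lies a perfect fifth above D (VI), so the chord functions as an applied dominant of VI.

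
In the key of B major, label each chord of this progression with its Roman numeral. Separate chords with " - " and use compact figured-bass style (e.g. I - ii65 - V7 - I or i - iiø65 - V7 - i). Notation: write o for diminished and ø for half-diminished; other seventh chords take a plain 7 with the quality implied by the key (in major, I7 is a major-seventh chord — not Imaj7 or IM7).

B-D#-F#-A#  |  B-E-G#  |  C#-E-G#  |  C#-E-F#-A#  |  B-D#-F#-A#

I7 - IV64 - ii - V43 - I7

B-D#-F#-A#: root B is the tonic; major seventh chord there is I7.
B-E-G#: root E is the subdominant; major triad there is IV64.
C#-E-G#: root C# is the supertonic; minor triad there is ii.
C#-E-F#-A# has root F#, degree 5 in B major, so V43.
B-D#-F#-A# has root B, degree 1 in B major, so I7.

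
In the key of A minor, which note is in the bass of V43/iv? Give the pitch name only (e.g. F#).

E

The applied chord V43/iv is rooted on A: A-C#-E-G.
The figure 43 means second inversion — the fifth is in the bass.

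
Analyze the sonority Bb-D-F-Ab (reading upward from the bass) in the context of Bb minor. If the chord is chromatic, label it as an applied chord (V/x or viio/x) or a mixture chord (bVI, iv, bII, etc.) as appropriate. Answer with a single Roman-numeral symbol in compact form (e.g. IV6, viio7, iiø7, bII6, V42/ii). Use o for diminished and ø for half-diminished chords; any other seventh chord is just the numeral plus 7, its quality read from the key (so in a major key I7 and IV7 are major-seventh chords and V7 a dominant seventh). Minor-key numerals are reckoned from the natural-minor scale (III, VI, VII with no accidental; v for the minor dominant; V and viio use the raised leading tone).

V7/iv

Stacked in thirds the chord is Bb-D-F-Ab: a dominant seventh chord on Bb.
Bb is not a diatonic chord root with this quality in Bb minor, but it lies a perfect fifth above Eb (iv), so the chord functions as an applied dominant of iv.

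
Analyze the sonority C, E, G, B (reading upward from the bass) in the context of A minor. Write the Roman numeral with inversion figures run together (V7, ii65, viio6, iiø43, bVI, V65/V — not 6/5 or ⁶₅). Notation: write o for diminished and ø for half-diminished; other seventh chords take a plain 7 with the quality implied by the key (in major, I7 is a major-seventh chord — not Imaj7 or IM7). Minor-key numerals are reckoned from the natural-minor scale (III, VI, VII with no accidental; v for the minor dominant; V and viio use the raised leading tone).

Stacked in thirds the chord is C-E-G-B: a major seventh chord on C.
In A minor, C is the mediant; the diatonic major seventh chord there is III7.

III7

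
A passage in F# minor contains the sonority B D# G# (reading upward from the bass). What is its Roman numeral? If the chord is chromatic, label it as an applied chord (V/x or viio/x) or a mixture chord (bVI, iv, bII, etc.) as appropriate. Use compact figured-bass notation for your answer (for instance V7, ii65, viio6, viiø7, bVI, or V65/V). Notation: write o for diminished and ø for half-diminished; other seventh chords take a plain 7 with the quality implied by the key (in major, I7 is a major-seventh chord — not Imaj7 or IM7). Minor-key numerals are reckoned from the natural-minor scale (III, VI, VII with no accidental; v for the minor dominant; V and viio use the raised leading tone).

The pitches G#-B-D# form a minor triad rooted on G#.
G# is the second degree of F# minor. This is the minor supertonic, borrowed from the parallel major (the Dorian ii).
With B in the bass the chord is in first inversion, so the figured bass is 6.

ii6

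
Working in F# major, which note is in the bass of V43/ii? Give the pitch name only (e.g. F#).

A#

The applied chord V43/ii is rooted on D#: D#-F##-A#-C#.
The figure 43 means second inversion — the fifth is in the bass.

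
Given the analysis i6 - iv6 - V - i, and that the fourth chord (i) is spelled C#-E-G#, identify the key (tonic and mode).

The anchor chord is a minor triad on C#, labeled i.
If C# is scale degree 1 and the mode makes that degree carry a minor triad, the tonic is C# and the mode is minor.

C# minor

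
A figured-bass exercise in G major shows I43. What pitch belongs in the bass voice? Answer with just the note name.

D

I in G major has root G; the chord is G-B-D-F#.
The figure 43 means second inversion — the fifth is in the bass.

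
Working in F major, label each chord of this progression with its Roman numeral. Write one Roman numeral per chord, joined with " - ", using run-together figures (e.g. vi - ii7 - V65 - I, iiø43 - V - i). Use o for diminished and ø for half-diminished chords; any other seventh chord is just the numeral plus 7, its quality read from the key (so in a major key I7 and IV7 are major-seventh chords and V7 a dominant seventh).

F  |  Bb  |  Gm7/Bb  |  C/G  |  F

I - IV - ii65 - V64 - I

F has root F, degree 1 in F major, so I.
Bb: major triad on Bb = scale degree 4 → IV.
Gm7/Bb has root G, degree 2 in F major, so ii65.
C/G has root C, degree 5 in F major, so V64.
F: major triad on F = scale degree 1 → I.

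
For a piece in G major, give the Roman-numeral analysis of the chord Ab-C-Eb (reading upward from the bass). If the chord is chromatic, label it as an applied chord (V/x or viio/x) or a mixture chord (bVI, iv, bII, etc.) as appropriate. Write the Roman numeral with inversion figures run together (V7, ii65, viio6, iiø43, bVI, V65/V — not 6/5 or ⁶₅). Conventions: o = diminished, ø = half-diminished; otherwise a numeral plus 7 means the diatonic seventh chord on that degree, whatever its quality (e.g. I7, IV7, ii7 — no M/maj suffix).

bII

The pitches Ab-C-Eb form a major triad rooted on Ab.
Ab is the lowered second degree of G major (diatonic 2 would be A). This is the Neapolitan chord — a major triad on the lowered second degree.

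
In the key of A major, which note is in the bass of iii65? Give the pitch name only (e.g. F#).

iii in A major has root C#; the chord is C#-E-G#-B.
The figure 65 means first inversion — the third is in the bass.

E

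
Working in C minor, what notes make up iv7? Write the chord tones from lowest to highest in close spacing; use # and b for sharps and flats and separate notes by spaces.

F Ab C Eb

In C minor, the fourth degree is F, and the diatonic chord built there is a minor seventh chord.
That chord is spelled F-Ab-C-Eb.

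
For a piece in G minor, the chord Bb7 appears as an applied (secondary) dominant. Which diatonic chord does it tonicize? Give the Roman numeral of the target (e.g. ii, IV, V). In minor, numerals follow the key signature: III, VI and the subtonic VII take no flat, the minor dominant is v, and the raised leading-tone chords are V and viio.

VI

The chord is a dominant seventh chord on Bb.
A dominant resolves down a perfect fifth: Bb → Eb. In G minor, Eb is scale degree 6, i.e. VI.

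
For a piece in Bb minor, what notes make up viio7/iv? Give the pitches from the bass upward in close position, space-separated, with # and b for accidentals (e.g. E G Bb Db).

D F Ab Cb

viio7/iv is a secondary leading-tone chord. The target iv is Eb in Bb minor; the applied chord is rooted a semitone below, on D.
Building a fully diminished seventh chord on D gives D-F-Ab-Cb.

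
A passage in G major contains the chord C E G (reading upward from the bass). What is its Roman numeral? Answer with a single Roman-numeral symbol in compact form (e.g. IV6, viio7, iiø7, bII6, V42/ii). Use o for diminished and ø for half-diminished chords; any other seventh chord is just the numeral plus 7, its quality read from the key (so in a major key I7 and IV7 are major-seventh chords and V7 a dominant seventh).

IV

Stacked in thirds the chord is C-E-G: a major triad on C.
C is scale degree 4 in G major, and a major triad on that degree is written IV.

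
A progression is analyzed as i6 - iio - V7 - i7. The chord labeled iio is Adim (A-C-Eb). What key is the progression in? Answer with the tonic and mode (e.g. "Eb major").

G minor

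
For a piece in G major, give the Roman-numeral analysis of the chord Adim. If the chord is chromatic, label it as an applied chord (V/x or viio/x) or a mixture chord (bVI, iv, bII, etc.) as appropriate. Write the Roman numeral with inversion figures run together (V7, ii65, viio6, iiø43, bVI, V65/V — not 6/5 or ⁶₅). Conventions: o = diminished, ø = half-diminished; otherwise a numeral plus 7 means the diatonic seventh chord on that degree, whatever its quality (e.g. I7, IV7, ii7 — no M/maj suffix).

iio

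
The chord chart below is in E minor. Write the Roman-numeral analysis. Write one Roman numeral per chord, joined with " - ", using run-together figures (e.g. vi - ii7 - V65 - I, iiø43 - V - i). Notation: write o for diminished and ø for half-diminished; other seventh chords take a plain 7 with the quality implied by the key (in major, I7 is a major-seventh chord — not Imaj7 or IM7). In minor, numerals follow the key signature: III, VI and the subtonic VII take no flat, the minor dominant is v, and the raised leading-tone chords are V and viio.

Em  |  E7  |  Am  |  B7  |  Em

Em: root E is the tonic; minor triad there is i.
E7: chromatic; E is V of iv, so V7/iv.
Am has root A, degree 4 in E minor, so iv.
B7: dominant seventh chord on B = scale degree 5 → V7.
Em has root E, degree 1 in E minor, so i.

i - V7/iv - iv - V7 - i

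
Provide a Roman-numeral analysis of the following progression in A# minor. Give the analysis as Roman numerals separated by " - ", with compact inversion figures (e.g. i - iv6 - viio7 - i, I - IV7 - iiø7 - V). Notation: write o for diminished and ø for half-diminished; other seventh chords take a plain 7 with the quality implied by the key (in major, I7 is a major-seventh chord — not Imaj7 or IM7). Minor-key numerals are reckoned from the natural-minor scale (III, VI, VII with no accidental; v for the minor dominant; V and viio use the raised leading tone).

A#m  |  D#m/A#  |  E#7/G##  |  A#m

i - iv64 - V65 - i

A#m: minor triad on A# = scale degree 1 → i.
D#m/A# has root D#, degree 4 in A# minor, so iv64.
E#7/G## has root E#, degree 5 in A# minor, so V65.
A#m: minor triad on A# = scale degree 1 → i.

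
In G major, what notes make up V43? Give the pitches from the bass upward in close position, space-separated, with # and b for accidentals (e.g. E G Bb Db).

A C D F#

In G major, the dominant is D, and the diatonic chord built there is a dominant seventh chord.
That chord is spelled D-F#-A-C.
With the 43 figure the chord is in second inversion; from the bass A upward in close position it reads A-C-D-F#.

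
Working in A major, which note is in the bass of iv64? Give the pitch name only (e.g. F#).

A

iv in A major has root D; the chord is D-F-A.
The figure 64 means second inversion — the fifth is in the bass.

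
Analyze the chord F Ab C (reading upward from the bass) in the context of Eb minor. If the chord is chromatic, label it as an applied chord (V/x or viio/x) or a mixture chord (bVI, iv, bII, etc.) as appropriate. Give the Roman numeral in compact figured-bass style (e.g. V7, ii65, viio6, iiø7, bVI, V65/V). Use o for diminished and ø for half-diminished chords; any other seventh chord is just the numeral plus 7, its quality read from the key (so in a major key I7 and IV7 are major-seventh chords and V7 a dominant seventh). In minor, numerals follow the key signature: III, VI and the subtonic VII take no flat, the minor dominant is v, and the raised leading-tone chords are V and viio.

Stacked in thirds the chord is F-Ab-C: a minor triad on F.
F is the second degree of Eb minor. This is the minor supertonic, borrowed from the parallel major (the Dorian ii).

ii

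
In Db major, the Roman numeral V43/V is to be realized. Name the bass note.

The applied chord V43/V is rooted on Eb: Eb-G-Bb-Db.
The figure 43 means second inversion — the fifth is in the bass.

Bb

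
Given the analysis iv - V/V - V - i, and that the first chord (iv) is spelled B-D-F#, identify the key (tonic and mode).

F# minor

The anchor chord is a minor triad on B, labeled iv.
Counting down 3 scale steps from B places the tonic on F#; a minor triad on degree 4 is diatonic only in minor.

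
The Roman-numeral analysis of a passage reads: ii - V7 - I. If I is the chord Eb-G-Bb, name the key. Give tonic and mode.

Eb major

The chord Eb is a major triad rooted on Eb; its label is I.
If Eb is scale degree 1 and the mode makes that degree carry a major triad, the tonic is Eb and the mode is major.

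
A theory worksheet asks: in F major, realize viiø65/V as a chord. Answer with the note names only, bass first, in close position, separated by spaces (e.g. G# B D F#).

viiø65/V is a secondary leading-tone chord. The target V is C in F major; the applied chord is rooted a semitone below, on B.
Building a half-diminished seventh chord on B gives B-D-F-A.
With the 65 figure the chord is in first inversion; from the bass D upward in close position it reads D-F-A-B.

D F A B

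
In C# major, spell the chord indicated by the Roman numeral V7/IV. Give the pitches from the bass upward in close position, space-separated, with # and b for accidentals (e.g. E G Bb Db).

C# E# G# B

V7/IV is a secondary dominant — the dominant seventh of IV. IV in C# major is F#, so the applied chord's root is C#, a perfect fifth above.
Building a dominant seventh chord on C# gives C#-E#-G#-B.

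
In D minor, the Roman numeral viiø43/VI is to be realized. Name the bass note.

The applied chord viiø43/VI is rooted on A: A-C-Eb-G.
The figure 43 means second inversion — the fifth is in the bass.

Eb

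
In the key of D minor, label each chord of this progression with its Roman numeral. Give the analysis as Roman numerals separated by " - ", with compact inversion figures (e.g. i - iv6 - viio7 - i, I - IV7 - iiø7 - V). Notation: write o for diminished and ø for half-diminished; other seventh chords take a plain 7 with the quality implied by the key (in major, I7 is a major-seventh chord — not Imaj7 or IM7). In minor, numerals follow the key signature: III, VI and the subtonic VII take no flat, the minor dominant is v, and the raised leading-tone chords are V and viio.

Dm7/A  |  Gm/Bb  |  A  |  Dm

i43 - iv6 - V - i

Dm7/A has root D, degree 1 in D minor, so i43.
Gm/Bb: minor triad on G = scale degree 4 → iv6.
A: major triad on A = scale degree 5 → V.
Dm: root D is the tonic; minor triad there is i.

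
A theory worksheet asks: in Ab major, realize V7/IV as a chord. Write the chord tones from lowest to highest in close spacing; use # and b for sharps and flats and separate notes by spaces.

V7/IV is a secondary dominant — the dominant seventh of IV. IV in Ab major is Db, so the applied chord's root is Ab, a perfect fifth above.
Building a dominant seventh chord on Ab gives Ab-C-Eb-Gb.

Ab C Eb Gb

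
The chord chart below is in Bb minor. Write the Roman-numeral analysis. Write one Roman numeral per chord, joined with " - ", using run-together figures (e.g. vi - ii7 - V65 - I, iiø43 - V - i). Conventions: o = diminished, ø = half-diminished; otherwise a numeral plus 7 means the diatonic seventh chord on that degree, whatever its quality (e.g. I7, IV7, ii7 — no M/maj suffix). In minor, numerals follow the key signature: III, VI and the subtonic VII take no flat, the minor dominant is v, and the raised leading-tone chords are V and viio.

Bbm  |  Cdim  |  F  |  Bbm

Bbm has root Bb, degree 1 in Bb minor, so i.
Cdim has root C, degree 2 in Bb minor, so iio.
F: root F is the dominant; major triad there is V.
Bbm: minor triad on Bb = scale degree 1 → i.

i - iio - V - i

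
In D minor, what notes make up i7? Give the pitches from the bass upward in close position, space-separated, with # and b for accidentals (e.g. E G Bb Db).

In D minor, the tonic is D, and the diatonic chord built there is a minor seventh chord.
Stacking thirds from D gives D-F-A-C.

D F A C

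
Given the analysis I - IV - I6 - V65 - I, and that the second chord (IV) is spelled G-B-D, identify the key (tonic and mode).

D major

The chord G is a major triad rooted on G; its label is IV.
IV on G implies G is the subdominant; that puts the tonic at D, and the uppercase numeral fits major mode.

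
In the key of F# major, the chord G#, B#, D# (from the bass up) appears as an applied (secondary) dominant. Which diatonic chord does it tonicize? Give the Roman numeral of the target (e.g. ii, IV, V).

V

The chord is a major triad on G#.
A dominant resolves down a perfect fifth: G# → C#. In F# major, C# is scale degree 5, i.e. V.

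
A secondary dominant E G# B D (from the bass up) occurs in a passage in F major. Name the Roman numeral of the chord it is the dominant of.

iii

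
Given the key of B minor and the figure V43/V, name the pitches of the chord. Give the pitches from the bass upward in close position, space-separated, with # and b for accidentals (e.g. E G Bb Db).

G# B C# E#

The slash means an applied dominant: we want the dominant of V. In B minor, V is F# major, and its dominant is built on C#.
Building a dominant seventh chord on C# gives C#-E#-G#-B.
With the 43 figure the chord is in second inversion; from the bass G# upward in close position it reads G#-B-C#-E#.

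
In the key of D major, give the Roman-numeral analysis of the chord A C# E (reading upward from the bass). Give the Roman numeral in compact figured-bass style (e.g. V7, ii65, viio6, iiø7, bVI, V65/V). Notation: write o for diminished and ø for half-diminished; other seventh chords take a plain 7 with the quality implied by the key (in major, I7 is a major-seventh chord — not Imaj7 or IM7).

V

The pitches A-C#-E form a major triad rooted on A.
A is scale degree 5 in D major, and a major triad on that degree is written V.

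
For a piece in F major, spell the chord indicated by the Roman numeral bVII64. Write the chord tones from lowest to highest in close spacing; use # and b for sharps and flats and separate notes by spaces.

bVII64 is a major triad on the lowered seventh degree (the subtonic), borrowed from the parallel minor. In F major that root is Eb.
So the chord is Eb-G-Bb, a major triad.
The figured bass 64 indicates second inversion, placing the fifth (Bb) in the bass: Bb-Eb-G.

Bb Eb G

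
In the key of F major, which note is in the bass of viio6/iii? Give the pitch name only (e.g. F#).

The applied chord viio6/iii is rooted on G#: G#-B-D.
The figure 6 means first inversion — the third is in the bass.

B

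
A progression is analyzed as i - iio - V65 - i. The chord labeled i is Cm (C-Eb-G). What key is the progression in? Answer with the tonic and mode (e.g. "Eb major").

The anchor chord is a minor triad on C, labeled i.
If C is scale degree 1 and the mode makes that degree carry a minor triad, the tonic is C and the mode is minor.

C minor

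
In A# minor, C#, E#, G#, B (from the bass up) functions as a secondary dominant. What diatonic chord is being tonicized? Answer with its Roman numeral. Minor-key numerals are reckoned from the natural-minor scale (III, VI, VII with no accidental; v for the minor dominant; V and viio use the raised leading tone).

The chord is a dominant seventh chord on C#.
A dominant resolves down a perfect fifth: C# → F#. In A# minor, F# is scale degree 6, i.e. VI.

VI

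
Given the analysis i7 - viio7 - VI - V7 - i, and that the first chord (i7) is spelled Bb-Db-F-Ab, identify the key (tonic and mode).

Bb minor

The anchor chord is a minor seventh chord on Bb, labeled i7.
If Bb is scale degree 1 and the mode makes that degree carry a minor seventh chord, the tonic is Bb and the mode is minor.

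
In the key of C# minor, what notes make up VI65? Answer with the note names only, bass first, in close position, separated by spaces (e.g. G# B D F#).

In C# minor, the submediant is A, and the diatonic chord built there is a major seventh chord.
That chord is spelled A-C#-E-G#.
With the 65 figure the chord is in first inversion; from the bass C# upward in close position it reads C#-E-G#-A.

C# E G# A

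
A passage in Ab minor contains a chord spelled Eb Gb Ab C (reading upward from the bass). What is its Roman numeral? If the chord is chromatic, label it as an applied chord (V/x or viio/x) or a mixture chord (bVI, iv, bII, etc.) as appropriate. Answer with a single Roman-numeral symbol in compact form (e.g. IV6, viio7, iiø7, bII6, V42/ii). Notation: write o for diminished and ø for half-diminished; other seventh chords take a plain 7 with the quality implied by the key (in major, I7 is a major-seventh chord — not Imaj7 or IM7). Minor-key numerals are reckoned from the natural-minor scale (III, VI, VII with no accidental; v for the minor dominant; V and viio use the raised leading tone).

Stacked in thirds the chord is Ab-C-Eb-Gb: a dominant seventh chord on Ab.
Ab is not a diatonic chord root with this quality in Ab minor, but it lies a perfect fifth above Db (iv), so the chord functions as an applied dominant of iv.
With Eb in the bass the chord is in second inversion, so the figured bass is 43.

V43/iv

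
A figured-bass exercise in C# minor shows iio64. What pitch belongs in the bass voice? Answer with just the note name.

A

iio in C# minor has root D#; the chord is D#-F#-A.
The figure 64 means second inversion — the fifth is in the bass.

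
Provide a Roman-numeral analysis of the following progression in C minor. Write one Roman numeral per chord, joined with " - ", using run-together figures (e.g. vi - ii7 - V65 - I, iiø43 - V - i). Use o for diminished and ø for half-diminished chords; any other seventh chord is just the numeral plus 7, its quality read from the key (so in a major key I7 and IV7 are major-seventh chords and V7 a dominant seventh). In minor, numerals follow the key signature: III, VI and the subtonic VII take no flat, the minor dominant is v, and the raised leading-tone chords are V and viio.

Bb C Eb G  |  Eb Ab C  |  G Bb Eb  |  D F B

i42 - VI64 - III6 - viio6

Bb-C-Eb-G: root C is the tonic; minor seventh chord there is i42.
Eb-Ab-C: major triad on Ab = scale degree 6 → VI64.
G-Bb-Eb: root Eb is the mediant; major triad there is III6.
D-F-B has root B, degree 7 in C minor, so viio6.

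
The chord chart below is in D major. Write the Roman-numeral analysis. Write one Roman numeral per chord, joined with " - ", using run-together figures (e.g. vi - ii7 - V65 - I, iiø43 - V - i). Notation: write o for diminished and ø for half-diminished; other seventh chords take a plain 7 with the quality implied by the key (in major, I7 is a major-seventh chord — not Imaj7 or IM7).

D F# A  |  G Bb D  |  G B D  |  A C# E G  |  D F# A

D-F#-A: root D is the tonic; major triad there is I.
G-Bb-D: minor triad on G — chromatic; iv (borrowed from the parallel minor).
G-B-D has root G, degree 4 in D major, so IV.
A-C#-E-G: root A is the dominant; dominant seventh chord there is V7.
D-F#-A: major triad on D = scale degree 1 → I.

I - iv - IV - V7 - I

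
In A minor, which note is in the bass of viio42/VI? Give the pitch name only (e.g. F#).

Db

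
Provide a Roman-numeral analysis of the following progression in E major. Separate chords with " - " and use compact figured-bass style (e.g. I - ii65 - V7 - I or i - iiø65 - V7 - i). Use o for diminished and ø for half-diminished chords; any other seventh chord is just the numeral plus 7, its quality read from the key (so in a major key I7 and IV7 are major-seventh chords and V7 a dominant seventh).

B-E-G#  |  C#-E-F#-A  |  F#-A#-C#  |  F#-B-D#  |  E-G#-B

B-E-G#: root E is the tonic; major triad there is I64.
C#-E-F#-A: minor seventh chord on F# = scale degree 2 → ii43.
F#-A#-C#: chromatic; F# is V of V, so V/V.
F#-B-D#: root B is the dominant; major triad there is V64.
E-G#-B has root E, degree 1 in E major, so I.

I64 - ii43 - V/V - V64 - I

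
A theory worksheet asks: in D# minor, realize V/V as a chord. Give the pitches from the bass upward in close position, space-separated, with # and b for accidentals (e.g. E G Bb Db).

V/V is a secondary dominant — the dominant triad of V. V in D# minor is A#, so the applied chord's root is E#, a perfect fifth above.
Building a major triad on E# gives E#-G##-B#.

E# G## B#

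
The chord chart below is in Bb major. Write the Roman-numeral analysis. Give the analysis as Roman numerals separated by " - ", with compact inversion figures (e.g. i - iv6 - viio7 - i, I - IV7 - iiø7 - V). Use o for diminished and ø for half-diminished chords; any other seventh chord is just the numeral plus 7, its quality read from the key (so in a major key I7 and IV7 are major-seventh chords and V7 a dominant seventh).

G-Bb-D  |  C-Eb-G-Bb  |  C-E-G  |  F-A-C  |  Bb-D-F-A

vi - ii7 - V/V - V - I7

G-Bb-D: root G is the submediant; minor triad there is vi.
C-Eb-G-Bb has root C, degree 2 in Bb major, so ii7.
C-E-G: chromatic; C is V of V, so V/V.
F-A-C: major triad on F = scale degree 5 → V.
Bb-D-F-A: major seventh chord on Bb = scale degree 1 → I7.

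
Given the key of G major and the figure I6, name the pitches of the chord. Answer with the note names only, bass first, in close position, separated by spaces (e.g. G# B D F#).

B D G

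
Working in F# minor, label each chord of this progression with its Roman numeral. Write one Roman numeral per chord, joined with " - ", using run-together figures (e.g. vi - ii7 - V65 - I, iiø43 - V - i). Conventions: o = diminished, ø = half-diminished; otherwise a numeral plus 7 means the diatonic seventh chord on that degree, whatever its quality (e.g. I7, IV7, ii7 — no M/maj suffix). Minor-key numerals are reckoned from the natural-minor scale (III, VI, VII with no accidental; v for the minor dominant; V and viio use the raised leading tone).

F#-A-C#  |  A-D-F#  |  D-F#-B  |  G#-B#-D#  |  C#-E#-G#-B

i - VI64 - iv6 - V/V - V7

F#-A-C#: root F# is the tonic; minor triad there is i.
A-D-F# has root D, degree 6 in F# minor, so VI64.
D-F#-B: root B is the subdominant; minor triad there is iv6.
G#-B#-D#: chromatic; G# is V of V, so V/V.
C#-E#-G#-B: root C# is the dominant; dominant seventh chord there is V7.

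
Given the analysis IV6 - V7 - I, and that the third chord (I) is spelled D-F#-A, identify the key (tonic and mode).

D major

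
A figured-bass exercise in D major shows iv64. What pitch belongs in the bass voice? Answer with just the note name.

D

iv in D major has root G; the chord is G-Bb-D.
The figure 64 means second inversion — the fifth is in the bass.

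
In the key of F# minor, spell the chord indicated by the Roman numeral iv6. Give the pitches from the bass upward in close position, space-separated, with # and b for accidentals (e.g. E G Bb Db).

D F# B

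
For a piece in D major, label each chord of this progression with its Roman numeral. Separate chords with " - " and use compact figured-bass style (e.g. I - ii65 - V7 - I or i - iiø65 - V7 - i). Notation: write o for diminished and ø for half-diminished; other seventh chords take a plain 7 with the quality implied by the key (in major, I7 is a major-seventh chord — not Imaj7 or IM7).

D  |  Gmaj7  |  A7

I - IV7 - V7

D: major triad on D = scale degree 1 → I.
Gmaj7: major seventh chord on G = scale degree 4 → IV7.
A7 has root A, degree 5 in D major, so V7.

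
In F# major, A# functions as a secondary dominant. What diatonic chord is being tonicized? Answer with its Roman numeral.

The chord is a major triad on A#.
A dominant resolves down a perfect fifth: A# → D#. In F# major, D# is scale degree 6, i.e. vi.

vi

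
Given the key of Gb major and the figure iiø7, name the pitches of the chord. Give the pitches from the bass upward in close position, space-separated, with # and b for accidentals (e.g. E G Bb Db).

Ab Cb Ebb Gb

Scale degree 2 in Gb major is Ab; here the chord built on it is altered to a half-diminished seventh chord. iiø7 is the half-diminished supertonic seventh, borrowed from the parallel minor.
So the chord is Ab-Cb-Ebb-Gb, a half-diminished seventh chord.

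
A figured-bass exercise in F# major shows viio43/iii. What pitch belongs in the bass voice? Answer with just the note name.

The applied chord viio43/iii is rooted on G##: G##-B#-D#-F#.
The figure 43 means second inversion — the fifth is in the bass.

D#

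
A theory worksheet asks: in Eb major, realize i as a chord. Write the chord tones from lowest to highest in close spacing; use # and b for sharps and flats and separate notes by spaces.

Eb Gb Bb

i is the minor tonic, borrowed from the parallel minor. In Eb major that root is Eb.
So the chord is Eb-Gb-Bb.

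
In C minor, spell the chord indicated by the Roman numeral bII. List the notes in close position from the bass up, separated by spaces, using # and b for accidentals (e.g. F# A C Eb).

Db F Ab

Scale degree 2 in C minor is D; lowering it a half step gives Db. bII is the Neapolitan chord — a major triad on the lowered second degree.
So the chord is Db-F-Ab.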